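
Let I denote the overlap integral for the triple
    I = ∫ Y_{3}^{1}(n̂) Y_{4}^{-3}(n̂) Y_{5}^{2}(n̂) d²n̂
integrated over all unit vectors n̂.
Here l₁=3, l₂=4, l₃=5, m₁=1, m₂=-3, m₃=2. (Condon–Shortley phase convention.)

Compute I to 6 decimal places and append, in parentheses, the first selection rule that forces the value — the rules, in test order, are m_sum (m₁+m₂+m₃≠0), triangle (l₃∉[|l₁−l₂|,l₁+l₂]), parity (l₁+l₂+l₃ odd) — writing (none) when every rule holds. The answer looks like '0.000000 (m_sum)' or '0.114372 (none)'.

Rules hold: Σm=0, L=12 even, 1≤5≤7.
N = 7·9·11 = 693
Δ = 2!·4!·6!/13! = 1/180180
Racah Σ t=0..2: t=0:+1/576 t=1:−1/144 t=2:+1/576 = -1/288
⇒ 3j(3 4 5; 0 0 0)² = 20/1001, sgn +1
Racah Σ t=0..1: t=0:+1/960 t=1:−1/4320 = 7/8640
⇒ 3j(3 4 5; 1 -3 2)² = 343/12870, sgn -1
4πI² = N·(3j₀)²·(3jₘ)² = 686/1859
I = -1·√(0.369016/4π) = -0.17136315
No selection rule forces the value: the integral is nonzero (none).

-0.171363 (none)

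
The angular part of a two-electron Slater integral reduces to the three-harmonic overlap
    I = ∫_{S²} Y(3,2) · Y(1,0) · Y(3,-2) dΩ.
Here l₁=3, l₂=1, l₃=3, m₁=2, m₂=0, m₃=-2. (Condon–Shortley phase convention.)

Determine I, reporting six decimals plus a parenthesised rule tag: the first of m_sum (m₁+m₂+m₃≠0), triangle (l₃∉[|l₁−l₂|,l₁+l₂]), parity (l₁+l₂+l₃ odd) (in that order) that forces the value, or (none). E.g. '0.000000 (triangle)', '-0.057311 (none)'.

Σlᵢ=7 odd — θ-integrand is odd under cosθ→−cosθ; I=0

0.000000 (parity)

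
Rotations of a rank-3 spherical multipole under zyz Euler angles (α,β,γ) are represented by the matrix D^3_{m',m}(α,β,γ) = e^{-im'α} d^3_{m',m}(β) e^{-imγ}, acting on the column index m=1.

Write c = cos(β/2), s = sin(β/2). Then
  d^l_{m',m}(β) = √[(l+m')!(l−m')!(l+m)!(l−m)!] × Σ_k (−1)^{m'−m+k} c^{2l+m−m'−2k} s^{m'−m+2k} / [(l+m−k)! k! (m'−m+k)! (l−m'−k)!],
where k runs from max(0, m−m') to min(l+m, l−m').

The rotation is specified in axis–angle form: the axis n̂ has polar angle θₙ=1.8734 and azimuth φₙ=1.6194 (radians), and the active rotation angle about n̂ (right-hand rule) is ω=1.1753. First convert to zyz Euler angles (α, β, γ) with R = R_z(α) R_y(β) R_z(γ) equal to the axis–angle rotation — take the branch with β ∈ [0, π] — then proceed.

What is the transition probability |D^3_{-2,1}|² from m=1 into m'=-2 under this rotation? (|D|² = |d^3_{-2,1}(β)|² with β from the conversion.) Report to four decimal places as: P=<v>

P=0.2127

Axis–angle → zyz. n̂ = (sinθₙcosφₙ, sinθₙsinφₙ, cosθₙ) = (-0.046377, +0.953437, -0.298007), ω = 1.1753.
R = I cosω + sinω [n̂]ₓ + (1−cosω) n̂n̂ᵀ gives
  R = [+0.386588, +0.247820, +0.888332; -0.302184, +0.944085, -0.131868; -0.871340, -0.217462, +0.439859]
β = atan2(√(R₁₃²+R₂₃²), R₃₃) = 1.115354; α = atan2(R₂₃, R₁₃) mod 2π = 6.135818; γ = atan2(R₃₂, −R₃₁) mod 2π = 6.038610
First d^3_{-2,1}(β=1.1154), then the phase factors e^{-i(-2)α} and e^{-i(1)γ}:
Half-angle: c=0.848487, s=0.529217. N=√(1·120·24·2)=75.894664
Admissible k: 3..4 (factorial args all ≥0)
  k=3: (−1)^0·75.8947/(12)·0.8485^3·0.5292^3 = +0.572619
  k=4: (−1)^1·75.8947/(24)·0.8485^1·0.5292^5 = -0.111381
d^3_{-2,1}(1.1154) = +0.572619 -0.111381 = +0.461238
|D^3_{-2,1}|² = |d^3_{-2,1}(β)|² = (+0.461238)² = 0.212740 (the z-rotation phases have unit modulus)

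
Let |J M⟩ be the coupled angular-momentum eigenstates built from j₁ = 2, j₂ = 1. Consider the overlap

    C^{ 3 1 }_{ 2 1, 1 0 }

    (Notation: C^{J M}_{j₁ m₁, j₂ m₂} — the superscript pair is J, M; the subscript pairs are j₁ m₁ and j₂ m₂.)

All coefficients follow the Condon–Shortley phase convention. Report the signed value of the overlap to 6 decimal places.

√[7·0!4!2!/7! · 3!1!1!1!4!2!] = √(96/5)
  +(−1)^0/∏(0,0,1,1,3,1)! = 1/6  (running 1/6)
⟨..|..⟩ = √(96/5)·(1/6) = +0.730297

+√(8/15) = +0.730297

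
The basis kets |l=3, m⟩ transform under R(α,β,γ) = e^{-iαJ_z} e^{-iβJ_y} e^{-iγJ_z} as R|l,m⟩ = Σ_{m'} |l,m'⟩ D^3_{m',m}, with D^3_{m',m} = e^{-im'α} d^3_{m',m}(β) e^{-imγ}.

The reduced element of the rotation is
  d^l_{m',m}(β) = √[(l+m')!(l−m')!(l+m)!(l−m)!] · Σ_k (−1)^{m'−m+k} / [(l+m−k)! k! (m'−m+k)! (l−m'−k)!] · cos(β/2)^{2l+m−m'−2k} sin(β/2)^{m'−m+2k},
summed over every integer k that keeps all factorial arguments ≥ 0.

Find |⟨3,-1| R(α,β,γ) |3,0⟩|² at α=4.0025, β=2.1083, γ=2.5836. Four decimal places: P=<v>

P=0.0134

First d^3_{-1,0}(β=2.1083), then the phase factors e^{-i(-1)α} and e^{-i(0)γ}:
c=cos(2.108300/2)=0.493967, s=sin(2.108300/2)=0.869481; N=√[2·24·6·6]=41.569219
The bounds max(0,m−m')=1 and min(l+m,l−m')=3 give 3 terms
  k=1: (−1)^0·41.5692/(12)·0.4940^5·0.8695^1 = +0.088581
  k=2: (−1)^1·41.5692/(4)·0.4940^3·0.8695^3 = -0.823352
  k=3: (−1)^2·41.5692/(12)·0.4940^1·0.8695^5 = +0.850331
d^3_{-1,0}(2.1083) = +0.088581 -0.823352 +0.850331 = +0.115561
|D^3_{-1,0}|² = |d^3_{-1,0}(β)|² = (+0.115561)² = 0.013354 (the z-rotation phases have unit modulus)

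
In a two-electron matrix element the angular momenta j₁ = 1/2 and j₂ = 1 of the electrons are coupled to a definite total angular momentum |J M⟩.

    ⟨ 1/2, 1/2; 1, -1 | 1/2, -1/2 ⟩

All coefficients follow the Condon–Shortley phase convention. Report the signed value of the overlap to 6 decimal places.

+0.816497

triangle: 1!*0!*1!/3! = 1/6
(j±m)!: 1!*0!*0!*2!*0!*1! = 2
prefactor² = (2J+1)*Δ*N² = 2/3
  k=0: +1/(0!*1!*0!*0!*0!*1!) = 1
Σ = 1  ⇒  CG² = 2/3*1² = 2/3
CG = +√(2/3) = +0.816497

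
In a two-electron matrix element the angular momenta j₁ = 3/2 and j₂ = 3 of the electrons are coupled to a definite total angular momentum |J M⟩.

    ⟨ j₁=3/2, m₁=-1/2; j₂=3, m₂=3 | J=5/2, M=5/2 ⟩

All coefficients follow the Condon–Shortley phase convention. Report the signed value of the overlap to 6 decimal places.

triangle: 2!*1!*4!/8! = 48/40320
(j±m)!: 1!*2!*6!*0!*5!*0! = 172800
prefactor² = (2J+1)*Δ*N² = 8640/7
  k=2: +1/(2!*0!*0!*4!*1!*0!) = 1/48
Σ = 1/48  ⇒  CG² = 8640/7*(1/48)² = 15/28
CG = +√(15/28) = +0.731925

+√(15/28) = +0.731925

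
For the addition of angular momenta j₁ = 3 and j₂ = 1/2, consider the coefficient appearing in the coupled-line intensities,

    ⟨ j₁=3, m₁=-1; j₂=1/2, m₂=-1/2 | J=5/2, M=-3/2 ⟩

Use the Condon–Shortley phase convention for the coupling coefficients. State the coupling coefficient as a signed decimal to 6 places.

√[6·1!5!0!/7! · 2!4!0!1!1!4!] = √(1152/7)
  +(−1)^0/∏(0,1,4,0,1,0)! = 1/24  (running 1/24)
⟨..|..⟩ = √(1152/7)·(1/24) = +0.534522

+0.534522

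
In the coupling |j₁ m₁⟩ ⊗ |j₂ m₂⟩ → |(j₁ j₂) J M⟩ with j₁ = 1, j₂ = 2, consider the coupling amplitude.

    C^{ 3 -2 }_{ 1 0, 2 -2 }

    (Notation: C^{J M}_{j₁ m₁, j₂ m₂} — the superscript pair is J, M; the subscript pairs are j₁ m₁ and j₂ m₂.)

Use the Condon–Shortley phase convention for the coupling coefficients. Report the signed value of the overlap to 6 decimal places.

+√(1/3) = +0.577350

√[7·0!2!4!/7! · 1!1!0!4!1!5!] = √(192)
  +(−1)^0/∏(0,0,1,0,1,4)! = 1/24  (running 1/24)
⟨..|..⟩ = √(192)·(1/24) = +0.577350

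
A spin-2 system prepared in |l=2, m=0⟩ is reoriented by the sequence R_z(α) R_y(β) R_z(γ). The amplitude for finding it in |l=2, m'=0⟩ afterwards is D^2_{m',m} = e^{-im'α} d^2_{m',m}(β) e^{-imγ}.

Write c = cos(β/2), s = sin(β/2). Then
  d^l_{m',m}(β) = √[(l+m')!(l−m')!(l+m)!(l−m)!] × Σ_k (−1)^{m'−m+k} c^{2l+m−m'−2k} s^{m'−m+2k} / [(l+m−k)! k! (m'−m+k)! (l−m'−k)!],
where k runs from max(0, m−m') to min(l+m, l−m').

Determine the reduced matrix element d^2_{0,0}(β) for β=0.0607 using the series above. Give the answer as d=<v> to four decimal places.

d^2_{0,0}(β=0.0607) via the finite sum:
With c≡cos(β/2)=0.999539 and s≡sin(β/2)=0.030345, N=[2·2·2·2]^{1/2}=4.000000
The bounds max(0,m−m')=0 and min(l+m,l−m')=2 give 3 terms
  k=0: (−1)^0·4.0000/(4)·0.9995^4·0.0303^0 = +0.998159
  k=1: (−1)^1·4.0000/(1)·0.9995^2·0.0303^2 = -0.003680
  k=2: (−1)^2·4.0000/(4)·0.9995^0·0.0303^4 = +0.000001
d^2_{0,0}(0.0607) = +0.998159 -0.003680 +0.000001 = +0.994480

d=0.9945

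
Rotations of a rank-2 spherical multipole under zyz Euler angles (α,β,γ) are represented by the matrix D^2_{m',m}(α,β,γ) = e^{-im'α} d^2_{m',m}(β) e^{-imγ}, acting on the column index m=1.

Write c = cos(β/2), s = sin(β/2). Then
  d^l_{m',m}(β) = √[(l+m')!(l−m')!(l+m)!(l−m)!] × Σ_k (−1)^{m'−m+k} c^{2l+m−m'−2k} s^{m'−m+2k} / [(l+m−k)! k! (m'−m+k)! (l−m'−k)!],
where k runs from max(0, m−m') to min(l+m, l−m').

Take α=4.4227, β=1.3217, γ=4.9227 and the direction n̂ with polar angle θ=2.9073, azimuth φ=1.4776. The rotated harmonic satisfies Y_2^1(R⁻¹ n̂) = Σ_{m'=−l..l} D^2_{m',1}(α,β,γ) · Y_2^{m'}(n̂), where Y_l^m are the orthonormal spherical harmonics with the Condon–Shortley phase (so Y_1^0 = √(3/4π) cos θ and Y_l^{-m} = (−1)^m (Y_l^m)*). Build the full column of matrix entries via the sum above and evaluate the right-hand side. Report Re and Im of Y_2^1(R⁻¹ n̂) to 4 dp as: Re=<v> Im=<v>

Need the full column D^2_{m',1} for m'=−2..2 at α=4.4227, β=1.3217, γ=4.9227.
cos(β/2)=0.789471, sin(β/2)=0.613788
d^2_{-2,1}: single k=3 term ⇒ +0.365108;  D = -0.259276-0.257060i
d^2_{-1,1}: k∈[2..3] ⇒ +0.704418 -0.141930 = +0.562488;  D = +0.493630-0.269671i
d^2_{0,1}: k∈[1..2] ⇒ +0.739780 -0.447164 = +0.292615;  D = +0.061088+0.286168i
d^2_{1,1}: k∈[0..1] ⇒ +0.388458 -0.704418 = -0.315960;  D = +0.314965+0.025054i
d^2_{2,1}: single k=0 term ⇒ -0.604027;  D = -0.217900+0.563355i
Y_2^{m'}(θ=2.9073,φ=1.4776) and Σ D·Y over m':
  (-0.2593-0.2571i)·(-0.0205-0.0039i)  (+0.4936-0.2697i)·(-0.0162+0.1737i)  (+0.0611+0.2862i)·(+0.5798+0.0000i)  (+0.3150+0.0251i)·(+0.0162+0.1737i)  (-0.2179+0.5634i)·(-0.0205+0.0039i)
Y_2^1(R⁻¹ n̂) = +0.081603+0.305043i

Re=0.0816 Im=0.3050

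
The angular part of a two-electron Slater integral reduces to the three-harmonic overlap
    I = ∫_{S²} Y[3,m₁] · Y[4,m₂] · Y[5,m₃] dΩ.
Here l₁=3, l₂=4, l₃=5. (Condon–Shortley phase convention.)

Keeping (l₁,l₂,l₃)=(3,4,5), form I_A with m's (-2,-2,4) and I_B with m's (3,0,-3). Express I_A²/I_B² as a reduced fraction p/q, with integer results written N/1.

Same 3,4,5: normalisation and zero-m 3j drop out of the ratio.
A: Δ: 2! 4! 6! / 13! → 1/180180; sum: t=1:−1/2880 t=2:+1/8640 = -1/4320; 3j²(3 4 5; -2 -2 4) = Δ·Π!·Σ² = 8/429  (sign +1)
B: Δ: 2! 4! 6! / 13! → 1/180180; sum: t=0:+1/2304 = 1/2304; 3j²(3 4 5; 3 0 -3) = Δ·Π!·Σ² = 5/143  (sign +1)
I_A²/I_B² = (8/429)/(5/143) = 8/15

8/15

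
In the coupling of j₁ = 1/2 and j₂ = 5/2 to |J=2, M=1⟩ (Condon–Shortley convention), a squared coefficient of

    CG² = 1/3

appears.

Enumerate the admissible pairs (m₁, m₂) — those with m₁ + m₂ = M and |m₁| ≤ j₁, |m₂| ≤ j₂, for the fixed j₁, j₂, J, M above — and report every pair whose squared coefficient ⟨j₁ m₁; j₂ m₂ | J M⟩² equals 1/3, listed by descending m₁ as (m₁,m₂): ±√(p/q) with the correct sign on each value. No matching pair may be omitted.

(1/2,1/2): +√(1/3)

Admissible pairs with m₁+m₂ = M = 1: (-1/2,3/2), (1/2,1/2)
  (m₁,m₂)=(1/2,1/2): CG² = 1/3, CG = +√(1/3)   ← matches the target
  (m₁,m₂)=(-1/2,3/2): CG² = 2/3, CG = −√(2/3)
Pairs with CG² = 1/3: (1/2,1/2): +√(1/3)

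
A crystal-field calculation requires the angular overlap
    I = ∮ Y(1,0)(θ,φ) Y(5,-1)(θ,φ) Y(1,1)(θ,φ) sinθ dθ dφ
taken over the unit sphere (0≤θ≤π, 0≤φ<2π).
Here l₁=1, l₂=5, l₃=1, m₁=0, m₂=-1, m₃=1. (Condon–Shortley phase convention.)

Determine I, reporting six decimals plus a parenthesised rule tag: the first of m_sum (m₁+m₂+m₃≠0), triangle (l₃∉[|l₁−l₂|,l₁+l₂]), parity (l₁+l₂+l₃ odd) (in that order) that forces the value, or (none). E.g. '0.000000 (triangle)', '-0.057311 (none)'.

|1−5|≤1≤1+5 violated ⇒ I = 0

0.000000 (triangle)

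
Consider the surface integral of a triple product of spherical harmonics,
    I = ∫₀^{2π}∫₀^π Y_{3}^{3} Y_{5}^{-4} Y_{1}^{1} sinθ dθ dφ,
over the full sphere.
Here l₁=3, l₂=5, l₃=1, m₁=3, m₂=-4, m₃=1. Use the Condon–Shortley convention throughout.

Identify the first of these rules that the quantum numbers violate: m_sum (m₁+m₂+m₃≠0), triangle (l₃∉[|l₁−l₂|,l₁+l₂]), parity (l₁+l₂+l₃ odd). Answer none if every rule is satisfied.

triangle

Σmᵢ = 0  ✓
l₃∈[|l₁−l₂|,l₁+l₂]=[2,8] required, l₃=1 fails  ✗
Σlᵢ = 9 ⇒ odd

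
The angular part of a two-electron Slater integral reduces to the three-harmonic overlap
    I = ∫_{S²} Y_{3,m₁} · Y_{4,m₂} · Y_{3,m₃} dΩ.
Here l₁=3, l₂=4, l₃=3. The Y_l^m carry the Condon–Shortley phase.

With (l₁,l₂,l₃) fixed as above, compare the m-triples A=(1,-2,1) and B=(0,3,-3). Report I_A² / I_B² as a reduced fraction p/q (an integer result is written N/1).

40/63

Shared (l₁,l₂,l₃)=(3,4,3): N and (l;000)² cancel in I_A²/I_B².
A: Δ = 4!·2!·4!/11! = 1/34650; Racah Σ t=0..2: t=0:+1/192 t=1:−1/36 t=2:+1/192 = -5/288; ⇒ 3j(3 4 3; 1 -2 1)² = 20/693, sgn -1
B: Δ = 4!·2!·4!/11! = 1/34650; Racah Σ t=3..3: t=3:−1/288 = -1/288; ⇒ 3j(3 4 3; 0 3 -3)² = 1/22, sgn -1
I_A²/I_B² = (20/693)/(1/22) = 40/63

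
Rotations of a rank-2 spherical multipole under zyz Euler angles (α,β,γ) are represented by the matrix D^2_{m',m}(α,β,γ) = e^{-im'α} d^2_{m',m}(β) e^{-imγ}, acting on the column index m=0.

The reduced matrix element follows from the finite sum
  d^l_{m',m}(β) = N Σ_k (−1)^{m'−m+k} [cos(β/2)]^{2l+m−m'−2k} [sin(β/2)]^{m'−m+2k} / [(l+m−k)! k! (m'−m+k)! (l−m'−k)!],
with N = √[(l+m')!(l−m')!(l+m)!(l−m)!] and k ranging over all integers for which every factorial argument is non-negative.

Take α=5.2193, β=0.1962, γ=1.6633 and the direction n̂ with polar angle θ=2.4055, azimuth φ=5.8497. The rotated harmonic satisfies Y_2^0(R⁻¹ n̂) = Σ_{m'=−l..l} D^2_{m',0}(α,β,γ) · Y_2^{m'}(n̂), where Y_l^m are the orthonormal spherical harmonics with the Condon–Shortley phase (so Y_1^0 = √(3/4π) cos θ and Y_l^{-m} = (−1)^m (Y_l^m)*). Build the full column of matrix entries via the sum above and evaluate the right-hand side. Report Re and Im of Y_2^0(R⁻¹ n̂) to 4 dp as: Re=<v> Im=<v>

Need the full column D^2_{m',0} for m'=−2..2 at α=5.2193, β=0.1962, γ=1.6633.
cos(β/2)=0.995192, sin(β/2)=0.097943
d^2_{-2,0}: single k=2 term ⇒ +0.023272;  D = -0.012302-0.019755i
d^2_{-1,0}: k∈[1..2] ⇒ +0.236466 -0.002290 = +0.234176;  D = +0.113687-0.204728i
d^2_{0,0}: k∈[0..2] ⇒ +0.980906 -0.038003 +0.000092 = +0.942995;  D = +0.942995+0.000000i
d^2_{1,0}: k∈[0..1] ⇒ -0.236466 +0.002290 = -0.234176;  D = -0.113687-0.204728i
d^2_{2,0}: single k=0 term ⇒ +0.023272;  D = -0.012302+0.019755i
Y_2^{m'}(θ=2.4055,φ=5.8497) and Σ D·Y over m':
  (-0.0123-0.0198i)·(+0.1127+0.1327i)  (+0.1137-0.2047i)·(-0.3488-0.1615i)  (+0.9430+0.0000i)·(+0.2043+0.0000i)  (-0.1137-0.2047i)·(+0.3488-0.1615i)  (-0.0123+0.0198i)·(+0.1127-0.1327i)
Y_2^0(R⁻¹ n̂) = +0.049670-0.000000i

Re=0.0497 Im=0.0000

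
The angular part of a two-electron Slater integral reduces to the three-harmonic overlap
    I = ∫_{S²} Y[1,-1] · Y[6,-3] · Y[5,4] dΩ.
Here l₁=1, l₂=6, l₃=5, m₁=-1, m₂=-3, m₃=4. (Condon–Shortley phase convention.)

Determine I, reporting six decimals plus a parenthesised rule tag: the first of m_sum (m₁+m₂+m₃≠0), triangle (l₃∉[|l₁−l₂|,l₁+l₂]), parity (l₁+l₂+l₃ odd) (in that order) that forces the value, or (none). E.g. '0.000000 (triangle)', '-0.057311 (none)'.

-0.070770 (none)

Checks pass: Σm=0; 12 even; l₃=5∈[5,7].
(2·1+1)(2·6+1)(2·5+1) = 429
Δ: 2! 0! 10! / 13! → 1/858
sum: t=1:−1/14400 = -1/14400
3j²(1 6 5; 0 0 0) = Δ·Π!·Σ² = 6/143  (sign +1)
sum: t=2:+1/725760 = 1/725760
3j²(1 6 5; -1 -3 4) = Δ·Π!·Σ² = 1/286  (sign -1)
combine: 4πI² = 429·6/143·1/286 = 9/143
take √, sign -1: I = -0.07076985
No selection rule forces the value: the integral is nonzero (none).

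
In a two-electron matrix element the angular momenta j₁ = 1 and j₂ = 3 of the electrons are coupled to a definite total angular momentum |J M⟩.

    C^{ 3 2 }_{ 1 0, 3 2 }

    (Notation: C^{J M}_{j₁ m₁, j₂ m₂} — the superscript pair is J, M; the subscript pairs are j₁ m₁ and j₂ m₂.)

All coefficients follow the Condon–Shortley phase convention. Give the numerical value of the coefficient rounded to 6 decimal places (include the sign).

−√(1/3) = -0.577350

j₁+j₂−J=1  J+j₁−j₂=1  J−j₁+j₂=5  j₁+j₂+J+1=8
(j₁±m₁, j₂±m₂, J±M) = (1,1,5,1,5,1)
P² = 300
sum k=0..1:
  [0] +1/120 = 1/120
  [1] −1/24 = -1/24
S = -1/30
C² = P²·S² = 1/3 ; C = -0.577350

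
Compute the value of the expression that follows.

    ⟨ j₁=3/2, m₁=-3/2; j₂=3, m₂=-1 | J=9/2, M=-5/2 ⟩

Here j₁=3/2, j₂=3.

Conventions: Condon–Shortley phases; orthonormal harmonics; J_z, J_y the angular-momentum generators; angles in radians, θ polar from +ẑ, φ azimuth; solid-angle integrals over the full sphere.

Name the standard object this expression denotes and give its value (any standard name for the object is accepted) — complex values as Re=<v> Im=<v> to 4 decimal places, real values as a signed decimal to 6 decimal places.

This is a Clebsch–Gordan (vector-coupling) coefficient.
j₁+j₂−J=0  J+j₁−j₂=3  J−j₁+j₂=6  j₁+j₂+J+1=10
(j₁±m₁, j₂±m₂, J±M) = (0,3,2,4,2,7)
P² = 34560
sum k=0..0:
  [0] +1/288 = 1/288
S = 1/288
C² = P²·S² = 5/12 ; C = +0.645497

Clebsch–Gordan coefficient, +√(5/12) ≈ +0.645497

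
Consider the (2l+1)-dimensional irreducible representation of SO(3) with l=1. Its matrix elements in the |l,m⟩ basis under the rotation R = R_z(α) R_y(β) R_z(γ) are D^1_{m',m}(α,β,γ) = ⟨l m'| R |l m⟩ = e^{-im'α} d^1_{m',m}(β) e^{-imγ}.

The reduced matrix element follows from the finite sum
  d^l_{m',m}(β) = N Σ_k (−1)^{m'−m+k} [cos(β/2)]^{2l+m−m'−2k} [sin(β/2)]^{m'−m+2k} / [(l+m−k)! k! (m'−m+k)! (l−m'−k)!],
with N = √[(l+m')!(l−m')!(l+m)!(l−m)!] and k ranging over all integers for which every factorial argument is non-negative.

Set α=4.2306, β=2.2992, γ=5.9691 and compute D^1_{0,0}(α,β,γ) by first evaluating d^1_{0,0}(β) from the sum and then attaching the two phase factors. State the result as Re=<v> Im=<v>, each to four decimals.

Re=-0.6657 Im=0.0000

D^1_{0,0}(4.2306,2.2992,5.9691) = e^{-i·0·4.2306}·d^1_{0,0}(2.2992)·e^{-i·0·5.9691}. Compute d first:
c=cos(2.299200/2)=0.408853, s=sin(2.299200/2)=0.912600; N=√[1·1·1·1]=1.000000
The bounds max(0,m−m')=0 and min(l+m,l−m')=1 give 2 terms
  k=0: (−1)^0·1.0000/(1)·0.4089^2·0.9126^0 = +0.167160
  k=1: (−1)^1·1.0000/(1)·0.4089^0·0.9126^2 = -0.832840
d^1_{0,0}(2.2992) = +0.167160 -0.832840 = -0.665679
Phases: e^{-i·(0)·4.2306}=+1.000000+0.000000i, e^{-i·(0)·5.9691}=+1.000000+0.000000i ⇒ D=-0.665679+0.000000i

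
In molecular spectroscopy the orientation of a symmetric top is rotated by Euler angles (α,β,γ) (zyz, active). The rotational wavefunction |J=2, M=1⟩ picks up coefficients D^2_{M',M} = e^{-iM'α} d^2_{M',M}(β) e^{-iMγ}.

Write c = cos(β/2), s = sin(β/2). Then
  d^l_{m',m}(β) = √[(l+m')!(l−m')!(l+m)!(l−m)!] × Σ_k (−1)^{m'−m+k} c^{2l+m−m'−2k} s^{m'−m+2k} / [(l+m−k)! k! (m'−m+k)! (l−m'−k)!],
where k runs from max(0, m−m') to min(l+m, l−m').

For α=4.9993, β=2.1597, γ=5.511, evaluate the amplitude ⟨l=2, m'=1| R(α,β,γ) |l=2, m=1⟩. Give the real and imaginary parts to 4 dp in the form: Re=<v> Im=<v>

First d^2_{1,1}(β=2.1597), then the phase factors e^{-i(1)α} and e^{-i(1)γ}:
c=cos(2.159700/2)=0.471461, s=sin(2.159700/2)=0.881887; N=√[6·1·6·1]=6.000000
The bounds max(0,m−m')=0 and min(l+m,l−m')=1 give 2 terms
  k=0: (−1)^0·6.0000/(6)·0.4715^4·0.8819^0 = +0.049406
  k=1: (−1)^1·6.0000/(2)·0.4715^2·0.8819^2 = -0.518607
d^2_{1,1}(2.1597) = +0.049406 -0.518607 = -0.469200
Phases: e^{-i·(1)·4.9993}=+0.282991+0.959123i, e^{-i·(1)·5.5110}=+0.716388+0.697702i ⇒ D=+0.218859-0.415030i

Re=0.2189 Im=-0.4150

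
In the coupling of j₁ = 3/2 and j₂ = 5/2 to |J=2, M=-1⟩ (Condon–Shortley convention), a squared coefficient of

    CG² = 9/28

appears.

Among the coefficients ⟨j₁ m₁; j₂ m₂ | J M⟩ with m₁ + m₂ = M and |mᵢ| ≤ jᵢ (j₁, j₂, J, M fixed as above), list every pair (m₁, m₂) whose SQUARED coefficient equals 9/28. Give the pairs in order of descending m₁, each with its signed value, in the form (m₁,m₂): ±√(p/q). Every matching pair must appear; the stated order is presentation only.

Admissible pairs with m₁+m₂ = M = -1: (-3/2,1/2), (-1/2,-1/2), (1/2,-3/2), (3/2,-5/2)
  (m₁,m₂)=(3/2,-5/2): CG² = 5/14, CG = +√(5/14)
  (m₁,m₂)=(1/2,-3/2): CG² = 1/42, CG = +√(1/42)
  (m₁,m₂)=(-1/2,-1/2): CG² = 25/84, CG = −√(25/84)
  (m₁,m₂)=(-3/2,1/2): CG² = 9/28, CG = +√(9/28)   ← matches the target
Pairs with CG² = 9/28: (-3/2,1/2): +√(9/28)

(-3/2,1/2): +√(9/28)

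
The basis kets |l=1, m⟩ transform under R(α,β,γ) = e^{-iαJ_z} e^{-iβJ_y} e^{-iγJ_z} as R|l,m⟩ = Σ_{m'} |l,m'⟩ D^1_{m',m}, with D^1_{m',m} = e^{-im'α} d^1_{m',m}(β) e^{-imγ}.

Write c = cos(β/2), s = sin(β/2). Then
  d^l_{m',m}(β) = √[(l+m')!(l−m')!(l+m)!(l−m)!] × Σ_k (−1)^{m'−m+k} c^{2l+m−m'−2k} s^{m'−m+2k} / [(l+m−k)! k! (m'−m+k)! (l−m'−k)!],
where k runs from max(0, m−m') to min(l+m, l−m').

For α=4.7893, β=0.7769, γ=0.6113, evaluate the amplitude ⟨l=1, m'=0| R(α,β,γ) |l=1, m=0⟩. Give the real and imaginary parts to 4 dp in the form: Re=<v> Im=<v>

D^1_{0,0}(4.7893,0.7769,0.6113) = e^{-i·0·4.7893}·d^1_{0,0}(0.7769)·e^{-i·0·0.6113}. Compute d first:
With c≡cos(β/2)=0.925497 and s≡sin(β/2)=0.378754, N=[1·1·1·1]^{1/2}=1.000000
k∈{0,1} keeps every argument non-negative
  k=0: (−1)^0·1.0000/(1)·0.9255^2·0.3788^0 = +0.856545
  k=1: (−1)^1·1.0000/(1)·0.9255^0·0.3788^2 = -0.143455
d^1_{0,0}(0.7769) = +0.856545 -0.143455 = +0.713090
D = (+1.000000+0.000000i)·(+0.713090)·(+1.000000+0.000000i) = +0.713090+0.000000i

Re=0.7131 Im=0.0000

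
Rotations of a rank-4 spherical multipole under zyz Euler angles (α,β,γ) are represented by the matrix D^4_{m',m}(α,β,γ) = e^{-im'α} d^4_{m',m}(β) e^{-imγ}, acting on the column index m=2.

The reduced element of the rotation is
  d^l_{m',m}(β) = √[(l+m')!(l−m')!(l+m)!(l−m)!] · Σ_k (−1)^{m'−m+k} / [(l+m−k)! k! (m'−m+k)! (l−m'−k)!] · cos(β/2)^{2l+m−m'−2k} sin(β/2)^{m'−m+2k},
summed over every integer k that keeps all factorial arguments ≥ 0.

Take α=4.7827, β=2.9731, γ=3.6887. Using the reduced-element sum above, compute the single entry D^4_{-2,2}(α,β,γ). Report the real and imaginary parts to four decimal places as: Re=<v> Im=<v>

Re=-0.5148 Im=0.7254

First d^4_{-2,2}(β=2.9731), then the phase factors e^{-i(-2)α} and e^{-i(2)γ}:
With c≡cos(β/2)=0.084147 and s≡sin(β/2)=0.996453, N=[2·720·720·2]^{1/2}=1440.000000
Admissible k: 4..6 (factorial args all ≥0)
  k=4: (−1)^0·1440.0000/(96)·0.0841^4·0.9965^4 = +0.000741
  k=5: (−1)^1·1440.0000/(120)·0.0841^2·0.9965^6 = -0.083176
  k=6: (−1)^2·1440.0000/(1440)·0.0841^0·0.9965^8 = +0.971977
d^4_{-2,2}(2.9731) = +0.000741 -0.083176 +0.971977 = +0.889542
Phases: e^{-i·(-2)·4.7827}=-0.990129-0.140159i, e^{-i·(2)·3.6887}=+0.458744-0.888568i ⇒ D=-0.514829+0.725422i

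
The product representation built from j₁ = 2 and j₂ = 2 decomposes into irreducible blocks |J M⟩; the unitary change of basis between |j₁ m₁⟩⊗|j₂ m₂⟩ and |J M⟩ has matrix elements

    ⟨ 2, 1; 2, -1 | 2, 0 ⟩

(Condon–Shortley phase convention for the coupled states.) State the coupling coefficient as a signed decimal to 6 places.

j₁+j₂−J=2  J+j₁−j₂=2  J−j₁+j₂=2  j₁+j₂+J+1=7
(j₁±m₁, j₂±m₂, J±M) = (3,1,1,3,2,2)
P² = 8/7
sum k=0..1:
  [0] +1/2 = 1/2
  [1] −1/4 = -1/4
S = 1/4
C² = P²·S² = 1/14 ; C = +0.267261

+√(1/14) ≈ +0.267261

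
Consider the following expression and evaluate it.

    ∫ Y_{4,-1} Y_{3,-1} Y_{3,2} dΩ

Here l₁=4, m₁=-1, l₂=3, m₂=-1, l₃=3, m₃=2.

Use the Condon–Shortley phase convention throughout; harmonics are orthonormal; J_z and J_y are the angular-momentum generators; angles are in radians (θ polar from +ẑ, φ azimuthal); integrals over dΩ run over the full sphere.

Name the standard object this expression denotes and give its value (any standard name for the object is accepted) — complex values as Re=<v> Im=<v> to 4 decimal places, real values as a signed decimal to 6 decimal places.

Gaunt coefficient, +0.145070

This is a Gaunt coefficient — the integral of a triple product of spherical harmonics over the sphere.
Checks pass: Σm=0; 10 even; l₃=3∈[1,7].
(2·4+1)(2·3+1)(2·3+1) = 441
Δ: 4! 4! 2! / 11! → 1/34650
sum: t=1:−1/72 t=2:+1/16 t=3:−1/72 = 5/144
3j²(4 3 3; 0 0 0) = Δ·Π!·Σ² = 2/77  (sign -1)
sum: t=1:−1/144 t=2:+1/48 = 1/72
3j²(4 3 3; -1 -1 2) = Δ·Π!·Σ² = 16/693  (sign -1)
combine: 4πI² = 441·2/77·16/693 = 32/121
take √, sign +1: I = 0.14506992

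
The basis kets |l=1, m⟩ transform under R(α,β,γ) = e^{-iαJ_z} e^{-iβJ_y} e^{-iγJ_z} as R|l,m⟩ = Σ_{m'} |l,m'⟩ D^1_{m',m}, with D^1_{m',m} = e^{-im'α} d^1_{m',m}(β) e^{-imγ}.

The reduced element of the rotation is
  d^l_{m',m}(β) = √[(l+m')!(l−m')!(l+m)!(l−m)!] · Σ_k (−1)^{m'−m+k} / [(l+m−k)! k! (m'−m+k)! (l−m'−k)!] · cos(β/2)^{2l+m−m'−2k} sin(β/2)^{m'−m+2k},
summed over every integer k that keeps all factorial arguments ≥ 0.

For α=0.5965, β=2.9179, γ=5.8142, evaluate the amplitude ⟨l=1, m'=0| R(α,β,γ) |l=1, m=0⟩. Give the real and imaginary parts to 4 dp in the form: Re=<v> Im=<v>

Split into d^1_{0,0}(β=2.9179) × two z-phases.
c=cos(2.917900/2)=0.111613, s=sin(2.917900/2)=0.993752; N=√[1·1·1·1]=1.000000
Admissible k: 0..1 (factorial args all ≥0)
  k=0: (−1)^0·1.0000/(1)·0.1116^2·0.9938^0 = +0.012458
  k=1: (−1)^1·1.0000/(1)·0.1116^0·0.9938^2 = -0.987542
d^1_{0,0}(2.9179) = +0.012458 -0.987542 = -0.975085
D = (+1.000000+0.000000i)·(-0.975085)·(+1.000000+0.000000i) = -0.975085+0.000000i

Re=-0.9751 Im=0.0000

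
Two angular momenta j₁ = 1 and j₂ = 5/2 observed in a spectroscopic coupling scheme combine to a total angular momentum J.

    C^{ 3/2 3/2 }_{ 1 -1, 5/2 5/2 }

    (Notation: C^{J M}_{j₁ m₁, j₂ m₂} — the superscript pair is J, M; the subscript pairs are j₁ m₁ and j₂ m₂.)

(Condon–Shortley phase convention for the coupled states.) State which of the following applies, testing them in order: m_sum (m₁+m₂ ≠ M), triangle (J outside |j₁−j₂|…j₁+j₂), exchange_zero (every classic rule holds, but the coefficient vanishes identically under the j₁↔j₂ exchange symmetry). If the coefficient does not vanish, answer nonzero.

nonzero

m-sum: m₁+m₂ = -1+5/2 = 3/2, M = 3/2  ✓
triangle: |j₁−j₂| = 3/2 ≤ J = 3/2 ≤ j₁+j₂ = 7/2  ✓
exchange: j₁≠j₂ or m₁≠m₂ — the exchange symmetry imposes no constraint here
value check: CG = +√(2/3) = +0.816497 ≠ 0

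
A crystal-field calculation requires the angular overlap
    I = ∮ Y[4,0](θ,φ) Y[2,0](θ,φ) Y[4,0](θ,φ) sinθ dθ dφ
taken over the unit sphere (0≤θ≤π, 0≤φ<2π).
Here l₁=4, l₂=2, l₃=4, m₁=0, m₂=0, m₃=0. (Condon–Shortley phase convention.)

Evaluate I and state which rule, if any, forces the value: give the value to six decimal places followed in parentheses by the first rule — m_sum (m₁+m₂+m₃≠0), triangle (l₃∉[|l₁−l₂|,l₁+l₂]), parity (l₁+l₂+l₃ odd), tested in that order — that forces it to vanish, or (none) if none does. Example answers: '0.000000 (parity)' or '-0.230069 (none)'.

0.163840 (none)

m-sum 0 ✓  L=10 even ✓  2≤4≤6 ✓
Π(2lᵢ+1) = 9×5×9 = 405
triangle coeff Δ(4,2,4) = 1/13860
Σ_t [0,2]: t=0:+1/192 t=1:−1/36 t=2:+1/192 = -5/288
(3j)²=20/693 [(4 2 4; 0 0 0)], sign=-1
(m-triple is (0,0,0) — same symbol as above.)
⇒ 4πI² = 2000/5929
I = (+1)√(2000/5929/(4π)) = 0.16383977
No selection rule forces the value: the integral is nonzero (none).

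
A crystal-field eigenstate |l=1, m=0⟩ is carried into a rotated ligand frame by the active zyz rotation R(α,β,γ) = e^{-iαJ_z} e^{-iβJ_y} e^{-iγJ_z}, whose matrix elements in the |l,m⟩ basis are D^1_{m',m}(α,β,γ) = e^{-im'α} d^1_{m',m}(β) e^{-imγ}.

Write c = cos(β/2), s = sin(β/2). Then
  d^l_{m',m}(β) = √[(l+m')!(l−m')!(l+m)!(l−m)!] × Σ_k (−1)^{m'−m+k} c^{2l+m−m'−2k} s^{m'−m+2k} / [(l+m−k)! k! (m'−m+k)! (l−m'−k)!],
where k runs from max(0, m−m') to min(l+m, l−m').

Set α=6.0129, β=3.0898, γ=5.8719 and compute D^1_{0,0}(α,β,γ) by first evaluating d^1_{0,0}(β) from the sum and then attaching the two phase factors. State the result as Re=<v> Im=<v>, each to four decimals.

Re=-0.9987 Im=0.0000

First d^1_{0,0}(β=3.0898), then the phase factors e^{-i(0)α} and e^{-i(0)γ}:
With c≡cos(β/2)=0.025893 and s≡sin(β/2)=0.999665, N=[1·1·1·1]^{1/2}=1.000000
k∈{0,1} keeps every argument non-negative
  k=0: (−1)^0·1.0000/(1)·0.0259^2·0.9997^0 = +0.000670
  k=1: (−1)^1·1.0000/(1)·0.0259^0·0.9997^2 = -0.999330
d^1_{0,0}(3.0898) = +0.000670 -0.999330 = -0.998659
D = (+1.000000+0.000000i)·(-0.998659)·(+1.000000+0.000000i) = -0.998659+0.000000i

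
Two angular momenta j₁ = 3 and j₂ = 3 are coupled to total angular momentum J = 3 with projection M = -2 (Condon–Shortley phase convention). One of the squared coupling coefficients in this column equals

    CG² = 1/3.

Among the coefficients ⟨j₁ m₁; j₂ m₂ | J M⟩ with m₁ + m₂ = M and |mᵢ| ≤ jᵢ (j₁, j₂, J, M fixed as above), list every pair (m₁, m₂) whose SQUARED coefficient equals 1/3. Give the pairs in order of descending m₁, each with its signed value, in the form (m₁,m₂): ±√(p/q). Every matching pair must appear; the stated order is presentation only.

(1,-3): +√(1/3); (-3,1): −√(1/3)

Admissible pairs with m₁+m₂ = M = -2: (-3,1), (-2,0), (-1,-1), (0,-2), (1,-3)
  (m₁,m₂)=(1,-3): CG² = 1/3, CG = +√(1/3)   ← matches the target
  (m₁,m₂)=(0,-2): CG² = 1/6, CG = −√(1/6)
  (m₁,m₂)=(-1,-1): CG² = 0/1, CG = 0
  (m₁,m₂)=(-2,0): CG² = 1/6, CG = +√(1/6)
  (m₁,m₂)=(-3,1): CG² = 1/3, CG = −√(1/3)   ← matches the target
Pairs with CG² = 1/3: (1,-3): +√(1/3); (-3,1): −√(1/3)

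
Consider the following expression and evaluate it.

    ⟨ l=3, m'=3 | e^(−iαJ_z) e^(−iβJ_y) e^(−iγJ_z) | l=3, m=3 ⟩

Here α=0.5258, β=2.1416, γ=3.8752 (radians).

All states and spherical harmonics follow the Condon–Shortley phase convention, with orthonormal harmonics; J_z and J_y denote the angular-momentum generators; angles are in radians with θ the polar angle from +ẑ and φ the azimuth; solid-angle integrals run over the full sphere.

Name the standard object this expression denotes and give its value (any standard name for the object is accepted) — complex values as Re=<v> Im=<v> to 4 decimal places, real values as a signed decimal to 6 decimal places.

This is a Wigner D-matrix element — the rotation-matrix element ⟨l m'| R(α,β,γ) |l m⟩ in the angular-momentum basis.
First d^3_{3,3}(β=2.1416), then the phase factors e^{-i(3)α} and e^{-i(3)γ}:
With c≡cos(β/2)=0.479422 and s≡sin(β/2)=0.877584, N=[720·1·720·1]^{1/2}=720.000000
k∈{0} keeps every argument non-negative
  k=0: (−1)^0·720.0000/(720)·0.4794^6·0.8776^0 = +0.012143
d^3_{3,3}(2.1416) = +0.012143
Phases: e^{-i·(3)·0.5258}=-0.006604-0.999978i, e^{-i·(3)·3.8752}=+0.589166+0.808012i ⇒ D=+0.009764-0.007219i

Wigner D-matrix element, Re=0.0098 Im=-0.0072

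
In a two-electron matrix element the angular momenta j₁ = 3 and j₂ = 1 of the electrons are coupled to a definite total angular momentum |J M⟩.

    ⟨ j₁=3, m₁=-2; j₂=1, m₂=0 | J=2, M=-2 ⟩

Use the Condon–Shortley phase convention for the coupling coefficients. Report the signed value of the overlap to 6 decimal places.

-0.487950

triangle: 2!×4!×0!/7! = 48/5040
(j±m)!: 1!×5!×1!×1!×0!×4! = 2880
prefactor² = (2J+1)×Δ×N² = 960/7
  k=1: −1/(1!×1!×4!×0!×0!×0!) = -1/24
Σ = -1/24  ⇒  CG² = 960/7×(-1/24)² = 5/21
CG = −√(5/21) = -0.487950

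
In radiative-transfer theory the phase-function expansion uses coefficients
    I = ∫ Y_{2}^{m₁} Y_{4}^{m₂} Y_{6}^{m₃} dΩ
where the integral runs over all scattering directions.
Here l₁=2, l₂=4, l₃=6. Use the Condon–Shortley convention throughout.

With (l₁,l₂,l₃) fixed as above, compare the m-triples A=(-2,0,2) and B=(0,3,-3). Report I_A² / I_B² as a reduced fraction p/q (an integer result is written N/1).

Same 2,4,6: normalisation and zero-m 3j drop out of the ratio.
A: Δ: 0! 4! 8! / 13! → 1/6435; sum: t=0:+1/13824 = 1/13824; 3j²(2 4 6; -2 0 2) = Δ·Π!·Σ² = 14/1287  (sign +1)
B: Δ: 0! 4! 8! / 13! → 1/6435; sum: t=0:+1/20160 = 1/20160; 3j²(2 4 6; 0 3 -3) = Δ·Π!·Σ² = 12/715  (sign -1)
I_A²/I_B² = (14/1287)/(12/715) = 35/54

35/54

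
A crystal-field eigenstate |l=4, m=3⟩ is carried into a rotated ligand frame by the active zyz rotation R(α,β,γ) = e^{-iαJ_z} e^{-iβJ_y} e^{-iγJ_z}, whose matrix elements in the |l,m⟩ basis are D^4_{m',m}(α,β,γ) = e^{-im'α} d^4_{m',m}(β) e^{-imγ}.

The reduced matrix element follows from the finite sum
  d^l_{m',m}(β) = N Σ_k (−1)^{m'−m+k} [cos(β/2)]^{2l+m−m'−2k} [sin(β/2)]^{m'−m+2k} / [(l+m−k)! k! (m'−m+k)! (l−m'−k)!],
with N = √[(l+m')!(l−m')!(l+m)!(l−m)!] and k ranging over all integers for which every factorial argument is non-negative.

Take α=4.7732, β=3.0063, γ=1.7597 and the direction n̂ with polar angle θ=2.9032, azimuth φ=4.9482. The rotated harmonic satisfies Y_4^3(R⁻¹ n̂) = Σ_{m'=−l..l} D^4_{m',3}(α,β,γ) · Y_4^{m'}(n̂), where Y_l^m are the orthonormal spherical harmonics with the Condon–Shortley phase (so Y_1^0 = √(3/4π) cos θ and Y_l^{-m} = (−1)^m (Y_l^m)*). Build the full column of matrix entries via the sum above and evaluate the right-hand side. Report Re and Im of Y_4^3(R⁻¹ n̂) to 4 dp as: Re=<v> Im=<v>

Need the full column D^4_{m',3} for m'=−4..4 at α=4.7732, β=3.0063, γ=1.7597.
cos(β/2)=0.067595, sin(β/2)=0.997713
d^4_{-4,3}: single k=7 term ⇒ +0.188147;  D = +0.059804+0.178389i
d^4_{-3,3}: k∈[6..7] ⇒ +0.031547 -0.981849 = -0.950302;  D = +0.880996-0.356258i
d^4_{-2,3}: k∈[5..6] ⇒ +0.003427 -0.248895 = -0.245468;  D = +0.105683+0.221552i
d^4_{-1,3}: k∈[4..5] ⇒ +0.000274 -0.035771 = -0.035497;  D = -0.031051+0.017202i
d^4_{0,3}: k∈[3..4] ⇒ +0.000017 -0.003613 = -0.003596;  D = -0.001931-0.003034i
d^4_{1,3}: k∈[2..3] ⇒ +0.000001 -0.000274 = -0.000273;  D = +0.000221-0.000160i
d^4_{2,3}: k∈[1..2] ⇒ +0.000000 -0.000016 = -0.000016;  D = +0.000010+0.000012i
d^4_{3,3}: k∈[0..1] ⇒ +0.000000 -0.000001 = -0.000001;  D = -0.000000+0.000000i
d^4_{4,3}: single k=0 term ⇒ -0.000000;  D = -0.000000-0.000000i
Y_4^{m'}(θ=2.9032,φ=4.9482) and Σ D·Y over m':
  (+0.0598+0.1784i)·(+0.0008-0.0011i)  (+0.8810-0.3563i)·(+0.0104+0.0122i)  (+0.1057+0.2216i)·(-0.0932+0.0475i)  (-0.0311+0.0172i)·(-0.0915-0.3810i)  (-0.0019-0.0030i)·(+0.6218+0.0000i)  (+0.0002-0.0002i)·(+0.0915-0.3810i)  (+0.0000+0.0000i)·(-0.0932-0.0475i)  (-0.0000+0.0000i)·(-0.0104+0.0122i)  (-0.0000-0.0000i)·(+0.0008+0.0011i)
Y_4^3(R⁻¹ n̂) = +0.001523-0.000266i

Re=0.0015 Im=-0.0003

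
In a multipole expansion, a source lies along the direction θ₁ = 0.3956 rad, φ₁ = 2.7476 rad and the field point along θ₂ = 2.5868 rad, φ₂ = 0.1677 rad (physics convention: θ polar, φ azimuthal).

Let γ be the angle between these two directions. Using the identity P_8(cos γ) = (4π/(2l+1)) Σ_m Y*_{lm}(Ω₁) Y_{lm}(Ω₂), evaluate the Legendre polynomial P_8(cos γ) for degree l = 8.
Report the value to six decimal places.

Summing Y*_{l m}(θ₁,φ₁)·Y_{l m}(θ₂,φ₂) over m ∈ [−8, 8]; prefactor 4π/(2·8+1) = 0.739198:
  m=-8: Y*=-0.00025 + 0.00000j  Y=0.00069 - 0.00298j  product -0.00000 + 0.00000j
  m=-7: Y*=0.00223 + 0.00090j  Y=-0.00762 + 0.01819j  product -0.00003 + 0.00003j
  m=-6: Y*=-0.01034 - 0.01018j  Y=0.04233 - 0.06684j  product -0.00112 + 0.00026j
  m=-5: Y*=0.02422 + 0.05742j  Y=-0.14690 + 0.16340j  product -0.01294 - 0.00448j
  m=-4: Y*=-0.00100 - 0.19389j  Y=0.32945 - 0.26144j  product -0.05102 - 0.06361j
  m=-3: Y*=-0.15979 + 0.39003j  Y=-0.43486 + 0.23932j  product -0.02386 - 0.20785j
  m=-2: Y*=0.39533 - 0.39738j  Y=0.17992 - 0.06271j  product 0.04621 - 0.09629j
  m=-1: Y*=-0.21463 + 0.08923j  Y=0.33028 - 0.05591j  product -0.06590 + 0.04147j
  m=+0: Y*=-0.42151 + 0.00000j  Y=-0.31527 + 0.00000j  product 0.13289 + 0.00000j
  m=+1: Y*=0.21463 + 0.08923j  Y=-0.33028 - 0.05591j  product -0.06590 - 0.04147j
  m=+2: Y*=0.39533 + 0.39738j  Y=0.17992 + 0.06271j  product 0.04621 + 0.09629j
  m=+3: Y*=0.15979 + 0.39003j  Y=0.43486 + 0.23932j  product -0.02386 + 0.20785j
  m=+4: Y*=-0.00100 + 0.19389j  Y=0.32945 + 0.26144j  product -0.05102 + 0.06361j
  m=+5: Y*=-0.02422 + 0.05742j  Y=0.14690 + 0.16340j  product -0.01294 + 0.00448j
  m=+6: Y*=-0.01034 + 0.01018j  Y=0.04233 + 0.06684j  product -0.00112 - 0.00026j
  m=+7: Y*=-0.00223 + 0.00090j  Y=0.00762 + 0.01819j  product -0.00003 - 0.00003j
  m=+8: Y*=-0.00025 - 0.00000j  Y=0.00069 + 0.00298j  product -0.00000 - 0.00000j
Accumulated sum -0.08443 - 0.00000j; after 4π/(2l+1) scaling, -0.06241 - 0.00000j ⇒ P_8 = -0.062412

-0.062412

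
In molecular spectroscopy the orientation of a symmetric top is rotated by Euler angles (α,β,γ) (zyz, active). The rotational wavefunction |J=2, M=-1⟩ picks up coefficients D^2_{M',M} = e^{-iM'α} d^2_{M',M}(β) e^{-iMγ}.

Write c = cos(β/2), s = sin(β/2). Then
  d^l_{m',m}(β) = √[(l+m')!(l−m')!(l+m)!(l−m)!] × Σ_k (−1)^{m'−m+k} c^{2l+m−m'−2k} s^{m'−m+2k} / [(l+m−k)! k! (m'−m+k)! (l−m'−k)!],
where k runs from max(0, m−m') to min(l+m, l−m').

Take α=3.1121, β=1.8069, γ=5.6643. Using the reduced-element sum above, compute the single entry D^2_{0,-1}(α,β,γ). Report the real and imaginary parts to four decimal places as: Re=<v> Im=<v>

D^2_{0,-1}(3.1121,1.8069,5.6643) = e^{-i·0·3.1121}·d^2_{0,-1}(1.8069)·e^{-i·-1·5.6643}. Compute d first:
With c≡cos(β/2)=0.618904 and s≡sin(β/2)=0.785467, N=[2·2·1·6]^{1/2}=4.898979
The bounds max(0,m−m')=0 and min(l+m,l−m')=1 give 2 terms
  k=0: (−1)^1·4.8990/(2)·0.6189^3·0.7855^1 = -0.456113
  k=1: (−1)^2·4.8990/(2)·0.6189^1·0.7855^3 = +0.734653
d^2_{0,-1}(1.8069) = -0.456113 +0.734653 = +0.278540
Phases: e^{-i·(0)·3.1121}=+1.000000+0.000000i, e^{-i·(-1)·5.6643}=+0.814526-0.580128i ⇒ D=+0.226878-0.161588i

Re=0.2269 Im=-0.1616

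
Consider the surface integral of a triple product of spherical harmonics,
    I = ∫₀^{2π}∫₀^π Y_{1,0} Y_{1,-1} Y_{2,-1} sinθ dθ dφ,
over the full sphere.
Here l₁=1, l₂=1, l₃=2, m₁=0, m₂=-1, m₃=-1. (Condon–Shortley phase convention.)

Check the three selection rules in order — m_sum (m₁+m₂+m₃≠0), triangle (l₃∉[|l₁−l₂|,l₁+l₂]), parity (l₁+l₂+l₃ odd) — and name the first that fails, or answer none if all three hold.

m_sum

azimuthal sum: 0 − 1 − 1 = -2  ✗
0 ≤ 2 ≤ 2 (triangle on l)
L = 1 + 1 + 2 = 4 (even)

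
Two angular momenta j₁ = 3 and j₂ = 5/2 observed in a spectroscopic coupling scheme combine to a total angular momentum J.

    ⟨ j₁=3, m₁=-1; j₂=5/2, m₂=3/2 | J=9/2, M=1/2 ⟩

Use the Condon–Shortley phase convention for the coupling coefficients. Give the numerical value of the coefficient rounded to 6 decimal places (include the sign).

-0.594588

√[10·1!5!4!/11! · 2!4!4!1!5!4!] = √(184320/77)
  +(−1)^0/∏(0,1,4,4,1,0)! = 1/576  (running 1/576)
  +(−1)^1/∏(1,0,3,3,2,1)! = -1/72  (running -7/576)
⟨..|..⟩ = √(184320/77)·(-7/576) = -0.594588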